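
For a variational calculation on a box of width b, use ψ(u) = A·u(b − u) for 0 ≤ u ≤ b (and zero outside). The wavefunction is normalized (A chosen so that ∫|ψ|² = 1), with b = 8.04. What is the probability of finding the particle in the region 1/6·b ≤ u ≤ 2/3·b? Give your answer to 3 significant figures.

The probability is P = ∫ |ψ|² du over [1/6·b, 2/3·b].
With A² fixed by ∫|ψ|² = 1, i.e. A² = (b^5/30)^(−1), substitute and integrate.
In terms of t = u/b (A² and the length scale cancel between numerator and denominator), P = [∫_{1/6}^{2/3} t^2·(1 - t)^2 dt] / [∫_{0}^{1} t^2·(1 - t)^2 dt].
An antiderivative of t^2·(1 - t)^2 is t^3·(6·t^2 - 15·t + 10)/30; evaluating from 1/6 to 2/3 gives 163/6480, while the full integral is 1/30.
This works out to P = 163/216.

P ≈ 0.755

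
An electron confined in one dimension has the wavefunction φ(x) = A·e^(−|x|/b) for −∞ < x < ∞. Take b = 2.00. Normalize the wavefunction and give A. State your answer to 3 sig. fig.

A ≈ 0.707

We need A² ∫|f|² dx = 1, taking the integral from −∞ to ∞.
The integral (without the A² prefactor) comes out to b.
Plugging in b = 2.00 yields A = 0.7071.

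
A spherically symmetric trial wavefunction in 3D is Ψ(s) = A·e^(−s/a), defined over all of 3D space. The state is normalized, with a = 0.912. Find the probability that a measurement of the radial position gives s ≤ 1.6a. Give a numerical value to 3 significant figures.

P ≈ 0.620

Integrate the radial probability density 4πs²|Ψ|² over s ≤ 1.6a.
The full normalization integral is A²·[π·a^3] = 1, fixing A².
Substituting u = s/a, A², 4π and the length scale all cancel in the ratio: P = ∫_{0}^{1.6} u^2·e^(-2·u) du / ∫_{0}^{∞} u^2·e^(-2·u) du.
Using ∫ u^2·e^(-2·u) du = -(2·u^2 + 2·u + 1)·e^(-2·u)/4, the numerator is 1/4 - 233·e^(-16/5)/100 and the denominator is 1/4.
Taking the ratio yields P = 0.6201.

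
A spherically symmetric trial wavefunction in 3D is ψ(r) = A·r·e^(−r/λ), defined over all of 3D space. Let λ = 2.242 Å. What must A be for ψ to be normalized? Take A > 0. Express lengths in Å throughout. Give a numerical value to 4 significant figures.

The normalization condition is ∫|ψ|² 4πr² dr = 1 from 0 to ∞.
In 3D with spherical symmetry the volume element is 4πr² dr.
Recall ∫₀^∞ r^m e^(−r/β) dr = m!·β^(m+1), ∫|ψ|² 4πr² dr = A²·(3·π·λ^5).
So A² = (3·π·λ^5)^(−1).
With λ = 2.242: A² = 0.0018731 and A = 0.043279.

A ≈ 0.04328 Å^(-5/2)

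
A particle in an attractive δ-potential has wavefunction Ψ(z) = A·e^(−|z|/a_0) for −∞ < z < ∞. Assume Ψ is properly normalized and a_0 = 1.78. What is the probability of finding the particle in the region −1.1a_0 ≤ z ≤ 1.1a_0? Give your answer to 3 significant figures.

P ≈ 0.889

The probability is P = ∫ |Ψ|² dz over [−1.1a_0, 1.1a_0].
Since A² = 1/(a_0), this is the region integral divided by the full normalization integral.
Both integrals are even about z = 0, so only the z ≥ 0 halves are needed (the factors of 2 cancel). In terms of u = z/a_0 (A² and the length scale cancel between numerator and denominator), P = [∫_{0}^{1.1} e^(-2·u) du] / [∫_{0}^{∞} e^(-2·u) du].
With ∫ e^(-2·u) du = -e^(-2·u)/2 + C, the region integral is 1/2 - e^(-11/5)/2 and the full one is 1/2.
This works out to P = 0.8892.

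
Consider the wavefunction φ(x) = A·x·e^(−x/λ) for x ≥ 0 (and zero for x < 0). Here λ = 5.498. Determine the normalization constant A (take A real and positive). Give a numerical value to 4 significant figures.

A ≈ 0.1551

Require ∫ |φ|² dx = 1 over the whole domain.
The integral (without the A² prefactor) comes out to λ^3/4.
Hence A² = 1/[λ^3/4].
With λ = 5.498: A² = 0.024068 and A = 0.15514.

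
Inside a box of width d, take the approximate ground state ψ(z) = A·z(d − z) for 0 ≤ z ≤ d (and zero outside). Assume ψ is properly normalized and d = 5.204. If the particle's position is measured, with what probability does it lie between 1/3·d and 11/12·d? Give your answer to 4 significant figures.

|ψ|² is the probability density, so P = ∫_{1/3·d}^{11/12·d} |ψ|² dz.
Since A² = 1/(d^5/30), this is the region integral divided by the full normalization integral.
Substituting u = z/d, A² and the length scale cancel in the ratio: P = ∫_{1/3}^{11/12} u^2·(1 - u)^2 du / ∫_{0}^{1} u^2·(1 - u)^2 du.
With ∫ u^2·(1 - u)^2 du = u^3·(6·u^2 - 15·u + 10)/30 + C, the region integral is ≈ 0.0261679 and the full one is 1/30.
The result is P = 0.78504.

P ≈ 0.7850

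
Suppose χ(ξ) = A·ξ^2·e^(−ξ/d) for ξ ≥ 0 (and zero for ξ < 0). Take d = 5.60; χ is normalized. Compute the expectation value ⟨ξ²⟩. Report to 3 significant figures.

⟨ξ^2⟩ ≈ 235

⟨ξ²⟩ = ∫ ξ^2 |χ|² dξ over the full domain.
Recall ∫₀^∞ ξ^m e^(−ξ/β) dξ = m!·β^(m+1), since the A² factors cancel between numerator and denominator, ⟨ξ²⟩ = 15·d^2/2.
With d = 5.60, ⟨ξ^2⟩ = 235.2.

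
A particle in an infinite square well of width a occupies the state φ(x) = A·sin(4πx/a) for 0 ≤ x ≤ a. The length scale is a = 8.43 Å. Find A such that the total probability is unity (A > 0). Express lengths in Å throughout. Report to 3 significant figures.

The normalization condition is ∫|φ|² dx = 1 from 0 to a.
The integral (without the A² prefactor) comes out to a/2.
Hence A² = 1/[a/2].
Plugging in a = 8.43 yields A = 0.4871.

A ≈ 0.487 Å^(-1/2)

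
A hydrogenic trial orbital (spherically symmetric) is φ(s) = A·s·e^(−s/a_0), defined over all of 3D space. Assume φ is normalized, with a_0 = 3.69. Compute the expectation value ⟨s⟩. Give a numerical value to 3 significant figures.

⟨s⟩ ≈ 9.23

By definition ⟨s⟩ = ∫ s |φ(s)|² 4πs² ds.
Evaluating both integrals, ⟨s⟩ = 5·a_0/2.
Putting a_0 = 3.69 gives 9.225.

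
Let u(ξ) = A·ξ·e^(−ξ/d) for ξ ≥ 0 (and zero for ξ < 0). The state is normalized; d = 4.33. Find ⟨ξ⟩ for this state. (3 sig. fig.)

⟨ξ⟩ ≈ 6.50

The expectation value is the |u|²-weighted average of ξ: ∫ ξ|u|² dξ.
Using ∫₀^∞ ξⁿ e^(−αξ) dξ = n!/αⁿ⁺¹, the ratio of the moment integral to the normalization integral gives ⟨ξ⟩ = 3·d/2.
Putting d = 4.33 gives 6.495.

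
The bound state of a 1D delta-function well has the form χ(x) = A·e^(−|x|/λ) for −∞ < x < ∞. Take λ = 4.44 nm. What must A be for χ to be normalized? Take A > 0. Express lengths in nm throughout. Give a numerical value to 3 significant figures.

A ≈ 0.475 nm^(-1/2)

The normalization condition is ∫|χ|² dx = 1 from −∞ to ∞.
Using ∫₀^∞ xⁿ e^(−αx) dx = n!/αⁿ⁺¹, ∫|χ|² dx = A²·(λ).
So A² = (λ)^(−1).
Substituting λ = 4.44 gives A² = 0.2252, so A = 0.4746.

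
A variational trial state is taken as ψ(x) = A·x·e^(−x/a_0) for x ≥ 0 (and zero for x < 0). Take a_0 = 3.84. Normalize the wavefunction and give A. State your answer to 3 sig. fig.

The normalization condition is ∫|ψ|² dx = 1 from 0 to ∞.
Carrying out the integral gives A² · a_0^3/4.
Setting this equal to 1 gives A² = 1/(a_0^3/4).
Substituting a_0 = 3.84 gives A² = 0.07064, so A = 0.2658.

A ≈ 0.266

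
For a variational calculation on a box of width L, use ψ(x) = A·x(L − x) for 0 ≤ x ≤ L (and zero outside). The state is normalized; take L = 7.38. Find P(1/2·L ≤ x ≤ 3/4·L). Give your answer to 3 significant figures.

P ≈ 0.396

The probability is P = ∫ |ψ|² dx over [1/2·L, 3/4·L].
The normalization integral ∫|ψ|²dx over the whole domain equals L^5/30·A², and A² cancels in the ratio.
Let u = x/L; then A² and the length scale cancel, so P = ∫_{1/2}^{3/4} u^2·(1 - u)^2 du ÷ ∫_{0}^{1} u^2·(1 - u)^2 du.
With ∫ u^2·(1 - u)^2 du = u^3·(6·u^2 - 15·u + 10)/30 + C, the region integral is ≈ 0.013216 and the full one is 1/30.
The result is P = 203/512.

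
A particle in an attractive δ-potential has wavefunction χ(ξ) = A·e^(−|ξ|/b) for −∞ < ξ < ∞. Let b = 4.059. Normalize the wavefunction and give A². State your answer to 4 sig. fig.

A^2 ≈ 0.2464

Require ∫ |χ|² dξ = 1 over the whole domain.
Carrying out the integral gives A² · b.
Setting this equal to 1 gives A² = 1/(b).
Substituting b = 4.059 gives A² = 0.24637, so A = 0.49635.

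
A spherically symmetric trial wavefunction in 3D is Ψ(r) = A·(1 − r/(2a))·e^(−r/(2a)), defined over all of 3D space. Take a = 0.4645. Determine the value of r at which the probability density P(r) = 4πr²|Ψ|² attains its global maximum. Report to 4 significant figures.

r ≈ 2.432

Differentiate P(r) = 4πr²|Ψ|² with respect to r and set to zero.
Solving yields r = a·(√(5) + 3).
With a = 0.4645, the most probable radial distance is 2.4322.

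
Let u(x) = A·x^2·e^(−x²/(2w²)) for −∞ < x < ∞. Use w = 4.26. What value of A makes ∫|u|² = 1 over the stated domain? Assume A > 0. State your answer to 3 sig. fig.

Normalization requires ∫|u|² dx = 1, integrated from −∞ to ∞.
The integral (without the A² prefactor) comes out to 3·√(π)·w^5/4.
With w = 4.26: A² = 0.0005362 and A = 0.02316.

A ≈ 0.0232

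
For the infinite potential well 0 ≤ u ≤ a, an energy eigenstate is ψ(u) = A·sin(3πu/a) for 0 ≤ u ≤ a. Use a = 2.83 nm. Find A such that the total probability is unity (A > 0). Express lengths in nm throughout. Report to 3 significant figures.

A ≈ 0.841 nm^(-1/2)

Require ∫ |ψ|² du = 1 over the whole domain.
With ∫₀^a sin²(nπu/a) du = a/2, carrying out the integral gives A² · a/2.
Setting this equal to 1 gives A² = 1/(a/2).
With a = 2.83: A² = 0.7067 and A = 0.8407.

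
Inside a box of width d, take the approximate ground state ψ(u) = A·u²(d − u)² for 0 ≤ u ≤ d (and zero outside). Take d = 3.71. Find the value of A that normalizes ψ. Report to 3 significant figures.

Require ∫ |ψ|² du = 1 over the whole domain.
Carrying out the integral gives A² · d^9/630.
Setting this equal to 1 gives A² = 1/(d^9/630).
Substituting d = 3.71 gives A² = 0.004731, so A = 0.06878.

A ≈ 0.0688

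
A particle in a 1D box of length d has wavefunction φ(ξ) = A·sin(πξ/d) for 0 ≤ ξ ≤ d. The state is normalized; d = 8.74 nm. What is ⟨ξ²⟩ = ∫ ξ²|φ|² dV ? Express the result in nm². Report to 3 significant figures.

⟨ξ^2⟩ ≈ 21.6 nm^2

The expectation value is the |φ|²-weighted average of ξ^2: ∫ ξ^2|φ|² dξ.
With ∫₀^d sin²(nπξ/d) dξ = d/2, the ratio of the moment integral to the normalization integral gives ⟨ξ²⟩ = -d^2/(2·π^2) + d^2/3.
Putting d = 8.74 gives 21.59.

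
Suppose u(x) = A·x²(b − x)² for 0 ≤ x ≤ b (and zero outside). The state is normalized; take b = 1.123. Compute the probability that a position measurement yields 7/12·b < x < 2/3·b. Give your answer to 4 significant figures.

P ≈ 0.1575

P = ∫_{7/12·b}^{2/3·b} |u(x)|² dx.
Since A² = 1/(b^9/630), this is the region integral divided by the full normalization integral.
In terms of t = x/b (A² and the length scale cancel between numerator and denominator), P = [∫_{7/12}^{2/3} t^4·(1 - t)^4 dt] / [∫_{0}^{1} t^4·(1 - t)^4 dt].
An antiderivative of t^4·(1 - t)^4 is t^5·(70·t^4 - 315·t^3 + 540·t^2 - 420·t + 126)/630; evaluating from 7/12 to 2/3 gives ≈ 0.000249975, while the full integral is 1/630.
Taking the ratio, P = 0.15748.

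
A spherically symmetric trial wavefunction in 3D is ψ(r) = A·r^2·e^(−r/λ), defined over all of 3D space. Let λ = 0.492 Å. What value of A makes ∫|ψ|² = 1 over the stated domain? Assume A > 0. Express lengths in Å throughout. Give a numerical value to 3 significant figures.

A ≈ 1.42 Å^(-7/2)

Normalization requires ∫|ψ|² 4πr² dr = 1, integrated from 0 to ∞.
The angular integral contributes 4π, leaving ∫₀^∞ r²|ψ|² dr.
∫|ψ|² 4πr² dr = A²·(45·π·λ^7/2).
Substituting λ = 0.492 gives A² = 2.027, so A = 1.424.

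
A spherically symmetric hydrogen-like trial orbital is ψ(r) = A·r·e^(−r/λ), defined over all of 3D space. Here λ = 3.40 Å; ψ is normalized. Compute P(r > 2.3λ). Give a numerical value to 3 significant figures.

Integrate the radial probability density 4πr²|ψ|² over r > 2.3λ.
The full normalization integral is A²·[3·π·λ^5] = 1, fixing A².
Let u = r/λ; then A², 4π and the length scale all cancel, so P = ∫_{2.3}^{∞} u^4·e^(-2·u) du ÷ ∫_{0}^{∞} u^4·e^(-2·u) du.
Using ∫ u^4·e^(-2·u) du = -(u^4/2 + u^3 + 3·u^2/2 + 3·u/2 + 3/4)·e^(-2·u), the numerator is ≈ 0.38493 and the denominator is 3/4.
This evaluates to P = 0.5132.

P ≈ 0.513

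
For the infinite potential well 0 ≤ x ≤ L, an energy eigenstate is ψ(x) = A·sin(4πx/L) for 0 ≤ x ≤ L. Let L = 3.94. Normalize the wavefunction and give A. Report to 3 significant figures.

A ≈ 0.712

Require ∫ |ψ|² dx = 1 over the whole domain.
With ∫₀^L sin²(nπx/L) dx = L/2, with ψ = A·sin(4πx/L), the integral evaluates to A²·[L/2].
With L = 3.94: A² = 0.5076 and A = 0.7125.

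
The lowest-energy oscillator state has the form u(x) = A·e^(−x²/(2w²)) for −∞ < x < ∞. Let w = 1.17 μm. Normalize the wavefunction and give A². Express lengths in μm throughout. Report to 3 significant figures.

A^2 ≈ 0.482 μm^(-1)

We need A² ∫|f|² dx = 1, taking the integral from −∞ to ∞.
With ∫_{−∞}^{∞} x^(2m) e^(−αx²) dx = (2m−1)!!·√π / (2^m α^(m+1/2)), with u = A·e^(−x²/(2w²)), the integral evaluates to A²·[√(π)·w].
Setting this equal to 1 gives A² = 1/(√(π)·w).
With w = 1.17: A² = 0.4822 and A = 0.6944.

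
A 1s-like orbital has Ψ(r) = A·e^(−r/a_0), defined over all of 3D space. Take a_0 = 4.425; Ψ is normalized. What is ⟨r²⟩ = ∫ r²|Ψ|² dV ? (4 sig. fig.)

⟨r²⟩ = ∫ r^2 |Ψ|² 4πr² dr over the full domain.
The ratio of the moment integral to the normalization integral gives ⟨r²⟩ = 3·a_0^2.
With a_0 = 4.425, ⟨r^2⟩ = 58.742.

⟨r^2⟩ ≈ 58.74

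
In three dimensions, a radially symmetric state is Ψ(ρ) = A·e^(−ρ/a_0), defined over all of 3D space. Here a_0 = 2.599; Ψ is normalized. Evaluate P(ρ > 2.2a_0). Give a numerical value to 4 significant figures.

Integrate the radial probability density 4πρ²|Ψ|² over ρ > 2.2a_0.
The full normalization integral is A²·[π·a_0^3] = 1, fixing A².
In terms of u = ρ/a_0 (A², 4π and the length scale all cancel between numerator and denominator), P = [∫_{2.2}^{∞} u^2·e^(-2·u) du] / [∫_{0}^{∞} u^2·e^(-2·u) du].
With ∫ u^2·e^(-2·u) du = -(2·u^2 + 2·u + 1)·e^(-2·u)/4 + C, the region integral is 377·e^(-22/5)/100 and the full one is 1/4.
The region integral divided by the full integral gives P = 0.18514.

P ≈ 0.1851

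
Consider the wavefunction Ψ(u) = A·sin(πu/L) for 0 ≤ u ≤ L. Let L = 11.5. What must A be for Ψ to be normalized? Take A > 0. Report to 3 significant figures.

Normalization requires ∫|Ψ|² du = 1, integrated from 0 to L.
Carrying out the integral gives A² · L/2.
Substituting L = 11.5 gives A² = 0.1739, so A = 0.4170.

A ≈ 0.417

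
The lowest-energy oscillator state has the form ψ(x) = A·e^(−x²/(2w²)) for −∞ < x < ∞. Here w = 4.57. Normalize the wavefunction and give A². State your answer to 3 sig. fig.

A^2 ≈ 0.123

Require ∫ |ψ|² dx = 1 over the whole domain.
The integral (without the A² prefactor) comes out to √(π)·w.
Plugging in w = 4.57 yields A = 0.3514.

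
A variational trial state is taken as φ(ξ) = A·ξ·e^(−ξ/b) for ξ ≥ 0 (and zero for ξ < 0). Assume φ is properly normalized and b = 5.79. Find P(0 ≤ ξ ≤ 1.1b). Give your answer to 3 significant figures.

The probability is P = ∫ |φ|² dξ over [0, 1.1b].
Since A² = 1/(b^3/4), this is the region integral divided by the full normalization integral.
In terms of u = ξ/b (A² and the length scale cancel between numerator and denominator), P = [∫_{0}^{1.1} u^2·e^(-2·u) du] / [∫_{0}^{∞} u^2·e^(-2·u) du].
Using ∫ u^2·e^(-2·u) du = -(2·u^2 + 2·u + 1)·e^(-2·u)/4, the numerator is 1/4 - 281·e^(-11/5)/200 and the denominator is 1/4.
This works out to P = 0.3773.

P ≈ 0.377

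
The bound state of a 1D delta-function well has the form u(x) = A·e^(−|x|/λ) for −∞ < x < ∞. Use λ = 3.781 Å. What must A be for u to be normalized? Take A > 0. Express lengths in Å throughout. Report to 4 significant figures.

A ≈ 0.5143 Å^(-1/2)

Require ∫ |u|² dx = 1 over the whole domain.
Carrying out the integral gives A² · λ.
Hence A² = 1/[λ].
Substituting λ = 3.781 gives A² = 0.26448, so A = 0.51428.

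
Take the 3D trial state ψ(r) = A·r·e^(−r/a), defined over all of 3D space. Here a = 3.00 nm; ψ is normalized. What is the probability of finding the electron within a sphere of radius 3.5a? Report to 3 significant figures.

Integrate the radial probability density 4πr²|ψ|² over r ≤ 3.5a.
A² is fixed by ∫₀^∞ 4πr²|ψ|² dr = 1, i.e. A² = (3·π·a^5)^(−1).
In terms of u = r/a (A², 4π and the length scale all cancel between numerator and denominator), P = [∫_{0}^{3.5} u^4·e^(-2·u) du] / [∫_{0}^{∞} u^4·e^(-2·u) du].
With ∫ u^4·e^(-2·u) du = -(u^4/2 + u^3 + 3·u^2/2 + 3·u/2 + 3/4)·e^(-2·u) + C, the region integral is 3/4 - 4553·e^(-7)/32 and the full one is 3/4.
The region integral divided by the full integral gives P = 0.8270.

P ≈ 0.827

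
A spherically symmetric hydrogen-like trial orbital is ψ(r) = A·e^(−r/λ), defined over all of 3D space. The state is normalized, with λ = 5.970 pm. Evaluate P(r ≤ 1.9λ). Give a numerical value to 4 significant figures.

P ≈ 0.7311

Integrate the radial probability density 4πr²|ψ|² over r ≤ 1.9λ.
The full normalization integral is A²·[π·λ^3] = 1, fixing A².
Substituting u = r/λ, A², 4π and the length scale all cancel in the ratio: P = ∫_{0}^{1.9} u^2·e^(-2·u) du / ∫_{0}^{∞} u^2·e^(-2·u) du.
An antiderivative of u^2·e^(-2·u) is -(2·u^2 + 2·u + 1)·e^(-2·u)/4; evaluating from 0 to 1.9 gives 1/4 - 601·e^(-19/5)/200, while the full integral is 1/4.
Taking the ratio yields P = 0.73110.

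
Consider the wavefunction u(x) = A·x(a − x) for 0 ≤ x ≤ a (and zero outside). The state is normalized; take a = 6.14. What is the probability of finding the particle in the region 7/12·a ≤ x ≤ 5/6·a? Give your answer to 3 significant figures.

The probability is P = ∫ |u|² dx over [7/12·a, 5/6·a].
The normalization integral ∫|u|²dx over the whole domain equals a^5/30·A², and A² cancels in the ratio.
Let t = x/a; then A² and the length scale cancel, so P = ∫_{7/12}^{5/6} t^2·(1 - t)^2 dt ÷ ∫_{0}^{1} t^2·(1 - t)^2 dt.
An antiderivative of t^2·(1 - t)^2 is t^3·(6·t^2 - 15·t + 10)/30; evaluating from 7/12 to 5/6 gives ≈ 0.010371, while the full integral is 1/30.
The result is P = 0.3111.

P ≈ 0.311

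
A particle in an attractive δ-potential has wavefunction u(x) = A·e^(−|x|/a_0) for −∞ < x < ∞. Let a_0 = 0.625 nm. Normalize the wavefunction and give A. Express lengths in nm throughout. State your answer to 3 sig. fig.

The normalization condition is ∫|u|² dx = 1 from −∞ to ∞.
Using ∫₀^∞ xⁿ e^(−αx) dx = n!/αⁿ⁺¹, ∫|u|² dx = A²·(a_0).
Hence A² = 1/[a_0].
Plugging in a_0 = 0.625 yields A = 1.265.

A ≈ 1.26 nm^(-1/2)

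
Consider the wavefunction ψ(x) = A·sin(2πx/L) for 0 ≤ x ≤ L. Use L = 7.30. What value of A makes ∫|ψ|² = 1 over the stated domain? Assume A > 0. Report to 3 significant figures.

We need A² ∫|f|² dx = 1, taking the integral from 0 to L.
Using sin²θ = (1 − cos 2θ)/2, ∫|ψ|² dx = A²·(L/2).
Setting this equal to 1 gives A² = 1/(L/2).
Substituting L = 7.30 gives A² = 0.2740, so A = 0.5234.

A ≈ 0.523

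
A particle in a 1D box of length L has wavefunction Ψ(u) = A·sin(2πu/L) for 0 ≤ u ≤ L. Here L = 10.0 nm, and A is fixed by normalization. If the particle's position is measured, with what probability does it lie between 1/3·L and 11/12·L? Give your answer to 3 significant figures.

P = ∫_{1/3·L}^{11/12·L} |Ψ(u)|² du.
The normalization integral ∫|Ψ|²du over the whole domain equals L/2·A², and A² cancels in the ratio.
Substituting t = u/L, A² and the length scale cancel in the ratio: P = ∫_{1/3}^{11/12} sin(2·π·t)^2 dt / ∫_{0}^{1} sin(2·π·t)^2 dt.
With ∫ sin(2·π·t)^2 dt = t/2 - sin(4·π·t)/(8·π) + C, the region integral is 7/24 and the full one is 1/2.
Taking the ratio, P = 7/12.

P ≈ 0.583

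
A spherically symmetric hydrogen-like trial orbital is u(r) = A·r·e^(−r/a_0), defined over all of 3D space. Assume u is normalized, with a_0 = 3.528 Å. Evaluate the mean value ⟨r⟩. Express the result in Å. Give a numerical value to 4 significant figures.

The expectation value is the |u|²-weighted average of r: ∫ r|u|² 4πr² dr.
Evaluating both integrals, ⟨r⟩ = 5·a_0/2.
Putting a_0 = 3.528 gives 8.8200.

⟨r⟩ ≈ 8.820 Å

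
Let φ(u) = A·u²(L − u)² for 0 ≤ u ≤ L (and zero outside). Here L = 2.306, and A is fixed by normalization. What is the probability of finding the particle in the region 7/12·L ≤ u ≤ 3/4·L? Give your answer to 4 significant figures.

P = ∫_{7/12·L}^{3/4·L} |φ(u)|² du.
With A² fixed by ∫|φ|² = 1, i.e. A² = (L^9/630)^(−1), substitute and integrate.
In terms of t = u/L (A² and the length scale cancel between numerator and denominator), P = [∫_{7/12}^{3/4} t^4·(1 - t)^4 dt] / [∫_{0}^{1} t^4·(1 - t)^4 dt].
Using ∫ t^4·(1 - t)^4 dt = t^5·(70·t^4 - 315·t^3 + 540·t^2 - 420·t + 126)/630, the numerator is ≈ 0.000402226 and the denominator is 1/630.
Evaluating gives P = 0.25340.

P ≈ 0.2534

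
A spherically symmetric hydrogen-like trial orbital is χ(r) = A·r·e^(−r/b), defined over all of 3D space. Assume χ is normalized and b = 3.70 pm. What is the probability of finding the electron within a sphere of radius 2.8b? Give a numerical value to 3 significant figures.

P ≈ 0.658

Integrate the radial probability density 4πr²|χ|² over r ≤ 2.8b.
A² is fixed by ∫₀^∞ 4πr²|χ|² dr = 1, i.e. A² = (3·π·b^5)^(−1).
Substituting u = r/b, A², 4π and the length scale all cancel in the ratio: P = ∫_{0}^{2.8} u^4·e^(-2·u) du / ∫_{0}^{∞} u^4·e^(-2·u) du.
An antiderivative of u^4·e^(-2·u) is -(u^4/2 + u^3 + 3·u^2/2 + 3·u/2 + 3/4)·e^(-2·u); evaluating from 0 to 2.8 gives ≈ 0.49339, while the full integral is 3/4.
This evaluates to P = 0.6578.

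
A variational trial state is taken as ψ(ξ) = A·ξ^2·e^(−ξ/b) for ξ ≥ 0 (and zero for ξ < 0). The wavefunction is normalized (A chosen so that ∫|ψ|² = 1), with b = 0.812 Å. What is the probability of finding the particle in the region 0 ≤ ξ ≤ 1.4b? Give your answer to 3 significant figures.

P ≈ 0.152

P = ∫_{0}^{1.4b} |ψ(ξ)|² dξ.
Since A² = 1/(3·b^5/4), this is the region integral divided by the full normalization integral.
In terms of u = ξ/b (A² and the length scale cancel between numerator and denominator), P = [∫_{0}^{1.4} u^4·e^(-2·u) du] / [∫_{0}^{∞} u^4·e^(-2·u) du].
An antiderivative of u^4·e^(-2·u) is -(u^4/2 + u^3 + 3·u^2/2 + 3·u/2 + 3/4)·e^(-2·u); evaluating from 0 to 1.4 gives ≈ 0.11424, while the full integral is 3/4.
This works out to P = 0.1523.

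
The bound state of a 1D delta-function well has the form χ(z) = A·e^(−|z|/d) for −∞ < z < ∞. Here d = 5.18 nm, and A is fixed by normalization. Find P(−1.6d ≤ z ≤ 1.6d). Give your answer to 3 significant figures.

P ≈ 0.959

|χ|² is the probability density, so P = ∫_{−1.6d}^{1.6d} |χ|² dz.
Since A² = 1/(d), this is the region integral divided by the full normalization integral.
Both integrals are even about z = 0, so only the z ≥ 0 halves are needed (the factors of 2 cancel). Substituting u = z/d, A² and the length scale cancel in the ratio: P = ∫_{0}^{1.6} e^(-2·u) du / ∫_{0}^{∞} e^(-2·u) du.
An antiderivative of e^(-2·u) is -e^(-2·u)/2; evaluating from 0 to 1.6 gives 1/2 - e^(-16/5)/2, while the full integral is 1/2.
This works out to P = 0.9592.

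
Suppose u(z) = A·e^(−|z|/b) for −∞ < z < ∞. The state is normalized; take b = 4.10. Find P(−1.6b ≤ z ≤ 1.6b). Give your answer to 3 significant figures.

P = ∫_{−1.6b}^{1.6b} |u(z)|² dz.
The normalization integral ∫|u|²dz over the whole domain equals b·A², and A² cancels in the ratio.
By symmetry take twice the z ≥ 0 contribution in numerator and denominator; the 2's cancel. In terms of t = z/b (A² and the length scale cancel between numerator and denominator), P = [∫_{0}^{1.6} e^(-2·t) dt] / [∫_{0}^{∞} e^(-2·t) dt].
With ∫ e^(-2·t) dt = -e^(-2·t)/2 + C, the region integral is 1/2 - e^(-16/5)/2 and the full one is 1/2.
Evaluating gives P = 0.9592.

P ≈ 0.959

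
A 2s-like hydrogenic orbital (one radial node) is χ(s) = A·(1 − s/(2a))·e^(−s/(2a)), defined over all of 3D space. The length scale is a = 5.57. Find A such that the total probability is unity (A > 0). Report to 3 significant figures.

A ≈ 0.0152

Require ∫ |χ|² 4πs² ds = 1 over the whole domain.
With ∫₀^∞ s^4 e^(−αs) ds = 4!/α^5, the integral (without the A² prefactor) comes out to 8·π·a^3.
Substituting a = 5.57 gives A² = 0.0002302, so A = 0.01517.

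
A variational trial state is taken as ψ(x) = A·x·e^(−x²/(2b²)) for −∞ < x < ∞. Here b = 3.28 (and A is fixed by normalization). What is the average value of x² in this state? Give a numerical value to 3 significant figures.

The expectation value is the |ψ|²-weighted average of x^2: ∫ x^2|ψ|² dx.
Since the A² factors cancel between numerator and denominator, ⟨x²⟩ = 3·b^2/2.
Putting b = 3.28 gives 16.14.

⟨x^2⟩ ≈ 16.1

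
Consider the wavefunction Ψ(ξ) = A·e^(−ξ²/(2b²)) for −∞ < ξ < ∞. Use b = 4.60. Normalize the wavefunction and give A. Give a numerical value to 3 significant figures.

Normalization requires ∫|Ψ|² dξ = 1, integrated from −∞ to ∞.
∫|Ψ|² dξ = A²·(√(π)·b).
Plugging in b = 4.60 yields A = 0.3502.

A ≈ 0.350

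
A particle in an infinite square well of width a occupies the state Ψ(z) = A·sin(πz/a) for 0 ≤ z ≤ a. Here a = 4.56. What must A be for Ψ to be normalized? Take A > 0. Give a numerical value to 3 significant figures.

The normalization condition is ∫|Ψ|² dz = 1 from 0 to a.
∫|Ψ|² dz = A²·(a/2).
Plugging in a = 4.56 yields A = 0.6623.

A ≈ 0.662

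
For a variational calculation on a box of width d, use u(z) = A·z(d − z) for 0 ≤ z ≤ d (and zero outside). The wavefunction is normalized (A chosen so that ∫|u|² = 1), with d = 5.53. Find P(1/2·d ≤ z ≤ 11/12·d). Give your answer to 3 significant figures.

P = ∫_{1/2·d}^{11/12·d} |u(z)|² dz.
Since A² = 1/(d^5/30), this is the region integral divided by the full normalization integral.
Substituting t = z/d, A² and the length scale cancel in the ratio: P = ∫_{1/2}^{11/12} t^2·(1 - t)^2 dt / ∫_{0}^{1} t^2·(1 - t)^2 dt.
An antiderivative of t^2·(1 - t)^2 is t^3·(6·t^2 - 15·t + 10)/30; evaluating from 1/2 to 11/12 gives ≈ 0.016497, while the full integral is 1/30.
Evaluating gives P = 0.4949.

P ≈ 0.495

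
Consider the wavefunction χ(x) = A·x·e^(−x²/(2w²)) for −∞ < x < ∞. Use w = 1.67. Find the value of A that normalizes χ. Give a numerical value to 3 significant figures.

A ≈ 0.492

We need A² ∫|f|² dx = 1, taking the integral from −∞ to ∞.
With χ = A·x·e^(−x²/(2w²)), the integral evaluates to A²·[√(π)·w^3/2].
So A² = (√(π)·w^3/2)^(−1).
Substituting w = 1.67 gives A² = 0.2423, so A = 0.4922.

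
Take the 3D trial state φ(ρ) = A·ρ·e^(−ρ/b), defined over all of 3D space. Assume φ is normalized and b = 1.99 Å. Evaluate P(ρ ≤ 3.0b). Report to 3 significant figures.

P ≈ 0.715

Integrate the radial probability density 4πρ²|φ|² over ρ ≤ 3.0b.
A² is fixed by ∫₀^∞ 4πρ²|φ|² dρ = 1, i.e. A² = (3·π·b^5)^(−1).
In terms of u = ρ/b (A², 4π and the length scale all cancel between numerator and denominator), P = [∫_{0}^{3.0} u^4·e^(-2·u) du] / [∫_{0}^{∞} u^4·e^(-2·u) du].
With ∫ u^4·e^(-2·u) du = -(u^4/2 + u^3 + 3·u^2/2 + 3·u/2 + 3/4)·e^(-2·u) + C, the region integral is 3/4 - 345·e^(-6)/4 and the full one is 3/4.
Taking the ratio yields P = 0.7149.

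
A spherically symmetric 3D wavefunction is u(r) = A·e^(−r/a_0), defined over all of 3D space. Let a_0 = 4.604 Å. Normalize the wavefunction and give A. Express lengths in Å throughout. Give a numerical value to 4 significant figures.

Require ∫ |u|² 4πr² dr = 1 over the whole domain.
The angular integral contributes 4π, leaving ∫₀^∞ r²|u|² dr.
Recall ∫₀^∞ r^m e^(−r/β) dr = m!·β^(m+1), the integral (without the A² prefactor) comes out to π·a_0^3.
Setting this equal to 1 gives A² = 1/(π·a_0^3).
Substituting a_0 = 4.604 gives A² = 0.0032617, so A = 0.057111.

A ≈ 0.05711 Å^(-3/2)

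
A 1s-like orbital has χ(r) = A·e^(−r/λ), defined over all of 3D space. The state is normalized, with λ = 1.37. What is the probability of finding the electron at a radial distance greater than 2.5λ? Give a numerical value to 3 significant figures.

P = ∫ |χ|² 4πr² dr over r > 2.5λ.
Normalization gives A² = 1/(π·λ^3).
Let u = r/λ; then A², 4π and the length scale all cancel, so P = ∫_{2.5}^{∞} u^2·e^(-2·u) du ÷ ∫_{0}^{∞} u^2·e^(-2·u) du.
Using ∫ u^2·e^(-2·u) du = -(2·u^2 + 2·u + 1)·e^(-2·u)/4, the numerator is 37·e^(-5)/8 and the denominator is 1/4.
The region integral divided by the full integral gives P = 0.1247.

P ≈ 0.125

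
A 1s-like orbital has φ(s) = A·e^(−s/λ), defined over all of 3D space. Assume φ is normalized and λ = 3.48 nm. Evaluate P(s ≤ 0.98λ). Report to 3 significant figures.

P ≈ 0.312

Integrate the radial probability density 4πs²|φ|² over s ≤ 0.98λ.
A² is fixed by ∫₀^∞ 4πs²|φ|² ds = 1, i.e. A² = (π·λ^3)^(−1).
Substituting u = s/λ, A², 4π and the length scale all cancel in the ratio: P = ∫_{0}^{0.98} u^2·e^(-2·u) du / ∫_{0}^{∞} u^2·e^(-2·u) du.
With ∫ u^2·e^(-2·u) du = -(2·u^2 + 2·u + 1)·e^(-2·u)/4 + C, the region integral is 1/4 - 6101·e^(-49/25)/5000 and the full one is 1/4.
The region integral divided by the full integral gives P = 0.3125.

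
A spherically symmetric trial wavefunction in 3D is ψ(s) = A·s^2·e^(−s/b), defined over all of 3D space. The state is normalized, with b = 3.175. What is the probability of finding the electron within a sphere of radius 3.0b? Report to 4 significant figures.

P ≈ 0.3937

P = ∫ |ψ|² 4πs² ds over s ≤ 3.0b.
Normalization gives A² = 1/(45·π·b^7/2).
Substituting u = s/b, A², 4π and the length scale all cancel in the ratio: P = ∫_{0}^{3.0} u^6·e^(-2·u) du / ∫_{0}^{∞} u^6·e^(-2·u) du.
Using ∫ u^6·e^(-2·u) du = -(4·u^6 + 12·u^5 + 30·u^4 + 60·u^3 + 90·u^2 + 90·u + 45)·e^(-2·u)/8, the numerator is ≈ 2.21455 and the denominator is 45/8.
Taking the ratio yields P = 0.39370.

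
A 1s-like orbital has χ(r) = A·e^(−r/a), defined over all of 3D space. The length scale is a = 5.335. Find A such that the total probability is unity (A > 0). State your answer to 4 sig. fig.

A ≈ 0.04579

The normalization condition is ∫|χ|² 4πr² dr = 1 from 0 to ∞.
∫|χ|² 4πr² dr = A²·(π·a^3).
With a = 5.335: A² = 0.0020963 and A = 0.045785.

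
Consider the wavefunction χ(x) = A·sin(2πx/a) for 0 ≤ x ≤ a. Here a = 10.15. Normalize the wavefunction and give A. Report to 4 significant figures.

Normalization requires ∫|χ|² dx = 1, integrated from 0 to a.
Using sin²θ = (1 − cos 2θ)/2, the integral (without the A² prefactor) comes out to a/2.
With a = 10.15: A² = 0.19704 and A = 0.44390.

A ≈ 0.4439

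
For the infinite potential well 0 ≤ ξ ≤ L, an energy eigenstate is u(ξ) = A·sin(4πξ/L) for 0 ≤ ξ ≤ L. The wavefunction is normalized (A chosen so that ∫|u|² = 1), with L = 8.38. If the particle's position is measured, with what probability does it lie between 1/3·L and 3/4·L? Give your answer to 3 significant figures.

P ≈ 0.451

P = ∫_{1/3·L}^{3/4·L} |u(ξ)|² dξ.
The normalization integral ∫|u|²dξ over the whole domain equals L/2·A², and A² cancels in the ratio.
In terms of t = ξ/L (A² and the length scale cancel between numerator and denominator), P = [∫_{1/3}^{3/4} sin(4·π·t)^2 dt] / [∫_{0}^{1} sin(4·π·t)^2 dt].
Using ∫ sin(4·π·t)^2 dt = t/2 - sin(4·π·t)·cos(4·π·t)/(8·π), the numerator is √(3)/(32·π) + 5/24 and the denominator is 1/2.
Taking the ratio, P = √(3)/(16·π) + 5/12.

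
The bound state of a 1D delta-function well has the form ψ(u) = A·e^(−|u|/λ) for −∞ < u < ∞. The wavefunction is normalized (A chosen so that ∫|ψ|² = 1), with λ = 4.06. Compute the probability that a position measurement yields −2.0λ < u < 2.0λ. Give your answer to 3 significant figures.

The probability is P = ∫ |ψ|² du over [−2.0λ, 2.0λ].
The normalization integral ∫|ψ|²du over the whole domain equals λ·A², and A² cancels in the ratio.
By symmetry take twice the u ≥ 0 contribution in numerator and denominator; the 2's cancel. Let t = u/λ; then A² and the length scale cancel, so P = ∫_{0}^{2.0} e^(-2·t) dt ÷ ∫_{0}^{∞} e^(-2·t) dt.
An antiderivative of e^(-2·t) is -e^(-2·t)/2; evaluating from 0 to 2.0 gives 1/2 - e^(-4)/2, while the full integral is 1/2.
The result is P = 0.9817.

P ≈ 0.982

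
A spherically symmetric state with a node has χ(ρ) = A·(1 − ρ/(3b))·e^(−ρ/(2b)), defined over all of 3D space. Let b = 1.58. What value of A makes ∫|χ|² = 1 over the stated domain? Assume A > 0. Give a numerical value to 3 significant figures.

A ≈ 0.174

We need A² ∫|f|² 4πρ² dρ = 1, taking the integral from 0 to ∞.
The angular integral contributes 4π, leaving ∫₀^∞ ρ²|χ|² dρ.
The integral (without the A² prefactor) comes out to 8·π·b^3/3.
Setting this equal to 1 gives A² = 1/(8·π·b^3/3).
Plugging in b = 1.58 yields A = 0.1740.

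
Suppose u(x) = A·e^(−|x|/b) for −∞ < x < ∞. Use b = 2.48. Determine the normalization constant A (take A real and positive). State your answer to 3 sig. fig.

A ≈ 0.635

Require ∫ |u|² dx = 1 over the whole domain.
Recall ∫₀^∞ x^m e^(−x/β) dx = m!·β^(m+1), with u = A·e^(−|x|/b), the integral evaluates to A²·[b].
Hence A² = 1/[b].
With b = 2.48: A² = 0.4032 and A = 0.6350.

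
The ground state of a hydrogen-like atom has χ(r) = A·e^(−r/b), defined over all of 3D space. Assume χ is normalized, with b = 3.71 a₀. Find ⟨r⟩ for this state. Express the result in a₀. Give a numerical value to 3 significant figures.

⟨r⟩ ≈ 5.57 a₀

The expectation value is the |χ|²-weighted average of r: ∫ r|χ|² 4πr² dr.
The ratio of the moment integral to the normalization integral gives ⟨r⟩ = 3·b/2.
With b = 3.71, ⟨r⟩ = 5.565.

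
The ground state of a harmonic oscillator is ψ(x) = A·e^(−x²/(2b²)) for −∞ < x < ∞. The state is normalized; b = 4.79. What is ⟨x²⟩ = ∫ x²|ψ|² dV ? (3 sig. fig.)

⟨x^2⟩ ≈ 11.5

⟨x²⟩ = ∫ x^2 |ψ|² dx over the full domain.
With ∫_{−∞}^{∞} x^(2m) e^(−αx²) dx = (2m−1)!!·√π / (2^m α^(m+1/2)), the ratio of the moment integral to the normalization integral gives ⟨x²⟩ = b^2/2.
Putting b = 4.79 gives 11.47.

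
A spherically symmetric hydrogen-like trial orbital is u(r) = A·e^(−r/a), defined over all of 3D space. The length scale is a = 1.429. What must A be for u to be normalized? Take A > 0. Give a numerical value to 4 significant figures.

Normalization requires ∫|u|² 4πr² dr = 1, integrated from 0 to ∞.
The integral (without the A² prefactor) comes out to π·a^3.
Setting this equal to 1 gives A² = 1/(π·a^3).
Plugging in a = 1.429 yields A = 0.33028.

A ≈ 0.3303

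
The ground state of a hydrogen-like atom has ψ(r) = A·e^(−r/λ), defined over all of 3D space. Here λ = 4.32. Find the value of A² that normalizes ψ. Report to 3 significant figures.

Require ∫ |ψ|² 4πr² dr = 1 over the whole domain.
The angular integral contributes 4π, leaving ∫₀^∞ r²|ψ|² dr.
∫|ψ|² 4πr² dr = A²·(π·λ^3).
So A² = (π·λ^3)^(−1).
Substituting λ = 4.32 gives A² = 0.003948, so A = 0.06283.

A^2 ≈ 0.00395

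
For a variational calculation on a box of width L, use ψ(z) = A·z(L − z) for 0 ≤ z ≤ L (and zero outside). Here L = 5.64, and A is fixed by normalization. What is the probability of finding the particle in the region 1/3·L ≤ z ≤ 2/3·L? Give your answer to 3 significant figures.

P = ∫_{1/3·L}^{2/3·L} |ψ(z)|² dz.
Since A² = 1/(L^5/30), this is the region integral divided by the full normalization integral.
Let u = z/L; then A² and the length scale cancel, so P = ∫_{1/3}^{2/3} u^2·(1 - u)^2 du ÷ ∫_{0}^{1} u^2·(1 - u)^2 du.
Using ∫ u^2·(1 - u)^2 du = u^3·(6·u^2 - 15·u + 10)/30, the numerator is 47/2430 and the denominator is 1/30.
Evaluating gives P = 47/81.

P ≈ 0.580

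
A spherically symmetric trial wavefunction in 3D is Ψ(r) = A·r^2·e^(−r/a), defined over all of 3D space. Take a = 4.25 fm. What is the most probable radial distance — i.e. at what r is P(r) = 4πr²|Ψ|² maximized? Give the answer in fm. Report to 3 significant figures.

Differentiate P(r) = 4πr²|Ψ|² with respect to r and set to zero.
This gives r = 3·a.
With a = 4.25, the most probable radial distance is 12.75 fm.

r ≈ 12.8 fm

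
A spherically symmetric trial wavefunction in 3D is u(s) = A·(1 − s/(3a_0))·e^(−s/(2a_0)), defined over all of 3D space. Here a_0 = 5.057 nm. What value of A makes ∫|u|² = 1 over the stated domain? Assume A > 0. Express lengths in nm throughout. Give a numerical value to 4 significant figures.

Normalization requires ∫|u|² 4πs² ds = 1, integrated from 0 to ∞.
(Spherical symmetry: dV = 4πs² ds.)
The integral (without the A² prefactor) comes out to 8·π·a_0^3/3.
Hence A² = 1/[8·π·a_0^3/3].
With a_0 = 5.057: A² = 0.00092300 and A = 0.030381.

A ≈ 0.03038 nm^(-3/2)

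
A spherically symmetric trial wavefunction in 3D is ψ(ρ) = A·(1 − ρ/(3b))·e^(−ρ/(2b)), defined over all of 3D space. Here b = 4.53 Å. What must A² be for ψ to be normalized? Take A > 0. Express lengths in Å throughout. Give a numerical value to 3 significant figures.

The normalization condition is ∫|ψ|² 4πρ² dρ = 1 from 0 to ∞.
In 3D with spherical symmetry the volume element is 4πρ² dρ.
The integral (without the A² prefactor) comes out to 8·π·b^3/3.
So A² = (8·π·b^3/3)^(−1).
With b = 4.53: A² = 0.001284 and A = 0.03583.

A^2 ≈ 0.00128 Å^(-3)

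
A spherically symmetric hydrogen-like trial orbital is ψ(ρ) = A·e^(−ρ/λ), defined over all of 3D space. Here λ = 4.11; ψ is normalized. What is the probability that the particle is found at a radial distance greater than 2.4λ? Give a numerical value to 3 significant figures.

P ≈ 0.143

With dV = 4πρ²dρ, the probability is ∫|ψ|² dV over ρ > 2.4λ.
The full normalization integral is A²·[π·λ^3] = 1, fixing A².
Substituting u = ρ/λ, A², 4π and the length scale all cancel in the ratio: P = ∫_{2.4}^{∞} u^2·e^(-2·u) du / ∫_{0}^{∞} u^2·e^(-2·u) du.
Using ∫ u^2·e^(-2·u) du = -(2·u^2 + 2·u + 1)·e^(-2·u)/4, the numerator is 433·e^(-24/5)/100 and the denominator is 1/4.
This evaluates to P = 0.1425.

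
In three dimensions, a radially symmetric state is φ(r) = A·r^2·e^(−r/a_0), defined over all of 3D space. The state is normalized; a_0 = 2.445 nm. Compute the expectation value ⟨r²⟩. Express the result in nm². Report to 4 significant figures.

⟨r^2⟩ ≈ 83.69 nm^2

The expectation value is the |φ|²-weighted average of r^2: ∫ r^2|φ|² 4πr² dr.
Using ∫₀^∞ rⁿ e^(−αr) dr = n!/αⁿ⁺¹, evaluating both integrals, ⟨r²⟩ = 14·a_0^2.
Putting a_0 = 2.445 gives 83.692.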